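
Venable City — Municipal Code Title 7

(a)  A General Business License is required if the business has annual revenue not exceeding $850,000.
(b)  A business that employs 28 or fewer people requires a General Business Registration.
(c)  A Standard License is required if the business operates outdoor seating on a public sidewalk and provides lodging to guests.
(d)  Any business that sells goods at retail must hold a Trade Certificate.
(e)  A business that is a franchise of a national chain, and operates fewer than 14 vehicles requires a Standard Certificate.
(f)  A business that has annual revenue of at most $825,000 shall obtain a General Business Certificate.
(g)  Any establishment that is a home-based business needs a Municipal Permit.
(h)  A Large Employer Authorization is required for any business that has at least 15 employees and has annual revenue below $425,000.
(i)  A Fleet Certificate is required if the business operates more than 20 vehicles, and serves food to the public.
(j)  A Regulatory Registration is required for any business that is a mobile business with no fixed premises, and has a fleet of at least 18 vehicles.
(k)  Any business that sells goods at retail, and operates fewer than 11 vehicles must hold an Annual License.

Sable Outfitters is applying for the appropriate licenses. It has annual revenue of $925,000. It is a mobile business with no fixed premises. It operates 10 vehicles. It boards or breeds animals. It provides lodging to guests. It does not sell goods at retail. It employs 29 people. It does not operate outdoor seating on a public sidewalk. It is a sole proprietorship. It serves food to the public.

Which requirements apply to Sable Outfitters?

None

(a) revenue $925,000 > $850,000 → General Business License not required.
(b) employees 29 > 28 → General Business Registration not required.
(c) does not operate outdoor seating on a public sidewalk; provides lodging to guests → Standard License not required.
(d) does not sell goods at retail → Trade Certificate not required.
(e) is a sole proprietorship (not: is a franchise of a national chain); vehicles 10 < 14 → Standard Certificate not required.
(f) revenue $925,000 > $825,000 → General Business Certificate not required.
(g) is a mobile business with no fixed premises (not: is a home-based business) → Municipal Permit not required.
(h) employees 29 ≥ 15; revenue $925,000 ≥ $425,000 → Large Employer Authorization not required.
(i) vehicles 10 ≤ 20; serves food to the public → Fleet Certificate not required.
(j) is a mobile business with no fixed premises; vehicles 10 < 18 → Regulatory Registration not required.
(k) does not sell goods at retail; vehicles 10 < 11 → Annual License not required.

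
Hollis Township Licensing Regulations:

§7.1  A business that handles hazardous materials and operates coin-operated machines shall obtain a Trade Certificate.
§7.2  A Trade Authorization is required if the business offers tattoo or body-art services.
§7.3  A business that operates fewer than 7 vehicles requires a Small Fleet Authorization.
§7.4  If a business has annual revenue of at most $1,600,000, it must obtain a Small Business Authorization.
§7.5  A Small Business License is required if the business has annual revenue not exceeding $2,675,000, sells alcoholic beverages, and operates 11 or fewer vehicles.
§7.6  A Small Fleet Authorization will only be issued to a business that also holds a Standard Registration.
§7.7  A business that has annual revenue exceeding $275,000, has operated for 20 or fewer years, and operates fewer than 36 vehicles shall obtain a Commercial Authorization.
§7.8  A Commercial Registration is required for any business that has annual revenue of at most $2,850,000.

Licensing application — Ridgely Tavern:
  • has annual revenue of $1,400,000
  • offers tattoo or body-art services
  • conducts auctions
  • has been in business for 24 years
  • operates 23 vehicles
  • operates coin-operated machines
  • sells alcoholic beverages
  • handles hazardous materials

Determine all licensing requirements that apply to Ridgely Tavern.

Commercial Registration, Small Business Authorization, Trade Authorization, Trade Certificate

§7.1 handles hazardous materials; operates coin-operated machines → Trade Certificate required.
§7.2 offers tattoo or body-art services → Trade Authorization required.
§7.3 vehicles 23 ≥ 7 → Small Fleet Authorization not required.
§7.4 revenue $1,400,000 ≤ $1,600,000 → Small Business Authorization required.
§7.5 revenue $1,400,000 ≤ $2,675,000; sells alcoholic beverages; vehicles 23 > 11 → Small Business License not required.
§7.6 Small Fleet Authorization is not required → no effect.
§7.7 revenue $1,400,000 > $275,000; years in business 24 > 20; vehicles 23 < 36 → Commercial Authorization not required.
§7.8 revenue $1,400,000 ≤ $2,850,000 → Commercial Registration required.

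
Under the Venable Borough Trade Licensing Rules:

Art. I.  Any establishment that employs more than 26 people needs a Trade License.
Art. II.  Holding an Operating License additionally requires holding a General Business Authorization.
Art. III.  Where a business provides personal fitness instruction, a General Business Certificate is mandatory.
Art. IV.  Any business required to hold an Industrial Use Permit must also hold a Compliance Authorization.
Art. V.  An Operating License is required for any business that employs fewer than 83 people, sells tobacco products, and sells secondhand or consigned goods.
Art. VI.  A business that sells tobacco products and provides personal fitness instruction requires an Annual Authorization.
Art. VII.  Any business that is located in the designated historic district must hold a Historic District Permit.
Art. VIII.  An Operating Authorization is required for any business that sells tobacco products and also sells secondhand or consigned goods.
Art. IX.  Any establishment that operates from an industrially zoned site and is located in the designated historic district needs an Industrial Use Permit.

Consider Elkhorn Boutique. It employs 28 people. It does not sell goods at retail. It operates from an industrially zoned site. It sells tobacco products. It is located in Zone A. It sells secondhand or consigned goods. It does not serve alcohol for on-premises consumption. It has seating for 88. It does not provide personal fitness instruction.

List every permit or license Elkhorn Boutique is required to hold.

Art. I. employees 28 > 26 → Trade License required.
Art. II. Operating License is required → General Business Authorization also required.
Art. III. does not provide personal fitness instruction → General Business Certificate not required.
Art. IV. Industrial Use Permit is not required → no effect.
Art. V. employees 28 < 83; sells tobacco products; sells secondhand or consigned goods → Operating License required.
Art. VI. sells tobacco products; does not provide personal fitness instruction → Annual Authorization not required.
Art. VII. is located in Zone A (not: is located in the designated historic district) → Historic District Permit not required.
Art. VIII. sells tobacco products; sells secondhand or consigned goods → Operating Authorization required.
Art. IX. operates from an industrially zoned site; is located in Zone A (not: is located in the designated historic district) → Industrial Use Permit not required.

General Business Authorization, Operating Authorization, Operating License, Trade License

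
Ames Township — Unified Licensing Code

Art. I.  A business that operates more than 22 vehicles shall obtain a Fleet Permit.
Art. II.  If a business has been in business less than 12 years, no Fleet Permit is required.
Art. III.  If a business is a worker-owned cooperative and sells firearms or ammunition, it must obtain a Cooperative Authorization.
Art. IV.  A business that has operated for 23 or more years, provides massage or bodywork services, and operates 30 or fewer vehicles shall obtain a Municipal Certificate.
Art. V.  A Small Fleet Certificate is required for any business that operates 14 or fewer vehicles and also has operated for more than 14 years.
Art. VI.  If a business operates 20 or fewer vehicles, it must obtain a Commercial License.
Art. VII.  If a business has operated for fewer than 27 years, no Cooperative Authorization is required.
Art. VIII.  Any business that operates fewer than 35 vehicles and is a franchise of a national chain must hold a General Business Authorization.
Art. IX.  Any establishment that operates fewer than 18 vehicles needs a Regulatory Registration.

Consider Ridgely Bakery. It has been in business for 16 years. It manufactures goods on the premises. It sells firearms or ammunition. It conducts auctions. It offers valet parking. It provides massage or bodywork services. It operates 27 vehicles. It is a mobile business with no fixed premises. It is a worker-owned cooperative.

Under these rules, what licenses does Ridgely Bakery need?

Fleet Permit

Art. I. vehicles 27 > 22 → Fleet Permit required.
Art. II. years in business 16 ≥ 12 → Fleet Permit exemption does not apply.
Art. III. is a worker-owned cooperative; sells firearms or ammunition → Cooperative Authorization required.
Art. IV. years in business 16 < 23; provides massage or bodywork services; vehicles 27 ≤ 30 → Municipal Certificate not required.
Art. V. vehicles 27 > 14; years in business 16 > 14 → Small Fleet Certificate not required.
Art. VI. vehicles 27 > 20 → Commercial License not required.
Art. VII. years in business 16 < 27 → exempt from Cooperative Authorization.
Art. VIII. vehicles 27 < 35; is a worker-owned cooperative (not: is a franchise of a national chain) → General Business Authorization not required.
Art. IX. vehicles 27 ≥ 18 → Regulatory Registration not required.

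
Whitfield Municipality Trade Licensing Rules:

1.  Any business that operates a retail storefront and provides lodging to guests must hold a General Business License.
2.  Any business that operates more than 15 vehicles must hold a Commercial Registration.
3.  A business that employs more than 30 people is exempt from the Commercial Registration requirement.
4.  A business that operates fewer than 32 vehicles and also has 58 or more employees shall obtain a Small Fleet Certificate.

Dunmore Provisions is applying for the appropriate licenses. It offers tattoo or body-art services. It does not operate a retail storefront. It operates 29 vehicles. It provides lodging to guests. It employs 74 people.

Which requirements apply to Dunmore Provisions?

Small Fleet Certificate

1. does not operate a retail storefront; provides lodging to guests → General Business License not required.
2. vehicles 29 > 15 → Commercial Registration required.
3. employees 74 > 30 → exempt from Commercial Registration.
4. vehicles 29 < 32; employees 74 ≥ 58 → Small Fleet Certificate required.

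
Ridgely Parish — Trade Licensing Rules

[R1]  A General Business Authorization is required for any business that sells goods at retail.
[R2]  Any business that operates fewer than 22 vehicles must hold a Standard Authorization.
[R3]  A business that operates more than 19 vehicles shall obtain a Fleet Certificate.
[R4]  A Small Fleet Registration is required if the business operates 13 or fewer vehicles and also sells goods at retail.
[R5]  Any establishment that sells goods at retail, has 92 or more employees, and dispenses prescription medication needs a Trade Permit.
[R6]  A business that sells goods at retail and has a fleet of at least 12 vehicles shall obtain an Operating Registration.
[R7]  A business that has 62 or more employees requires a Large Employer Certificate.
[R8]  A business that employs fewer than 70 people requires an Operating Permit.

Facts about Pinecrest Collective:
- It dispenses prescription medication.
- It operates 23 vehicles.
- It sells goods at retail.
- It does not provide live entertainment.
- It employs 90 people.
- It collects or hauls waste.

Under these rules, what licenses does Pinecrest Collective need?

[R1] sells goods at retail → General Business Authorization required.
[R2] vehicles 23 ≥ 22 → Standard Authorization not required.
[R3] vehicles 23 > 19 → Fleet Certificate required.
[R4] vehicles 23 > 13; sells goods at retail → Small Fleet Registration not required.
[R5] sells goods at retail; employees 90 < 92; dispenses prescription medication → Trade Permit not required.
[R6] sells goods at retail; vehicles 23 ≥ 12 → Operating Registration required.
[R7] employees 90 ≥ 62 → Large Employer Certificate required.
[R8] employees 90 ≥ 70 → Operating Permit not required.

Fleet Certificate, General Business Authorization, Large Employer Certificate, Operating Registration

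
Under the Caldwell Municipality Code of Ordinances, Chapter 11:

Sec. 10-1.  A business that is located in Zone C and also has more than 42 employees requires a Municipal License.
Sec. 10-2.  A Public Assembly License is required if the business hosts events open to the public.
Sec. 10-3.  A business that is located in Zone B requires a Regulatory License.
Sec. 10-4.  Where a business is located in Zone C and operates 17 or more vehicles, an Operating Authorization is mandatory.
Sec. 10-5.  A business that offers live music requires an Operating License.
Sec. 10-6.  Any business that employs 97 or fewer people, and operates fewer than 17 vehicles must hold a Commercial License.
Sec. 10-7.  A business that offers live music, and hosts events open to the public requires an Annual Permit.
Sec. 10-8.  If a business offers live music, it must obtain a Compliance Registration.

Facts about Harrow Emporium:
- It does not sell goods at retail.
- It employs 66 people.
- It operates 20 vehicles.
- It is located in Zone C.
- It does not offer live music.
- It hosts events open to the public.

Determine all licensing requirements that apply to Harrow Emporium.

Sec. 10-1. is located in Zone C; employees 66 > 42 → Municipal License required.
Sec. 10-2. hosts events open to the public → Public Assembly License required.
Sec. 10-3. is located in Zone C (not: is located in Zone B) → Regulatory License not required.
Sec. 10-4. is located in Zone C; vehicles 20 ≥ 17 → Operating Authorization required.
Sec. 10-5. does not offer live music → Operating License not required.
Sec. 10-6. employees 66 ≤ 97; vehicles 20 ≥ 17 → Commercial License not required.
Sec. 10-7. does not offer live music; hosts events open to the public → Annual Permit not required.
Sec. 10-8. does not offer live music → Compliance Registration not required.

Municipal License, Operating Authorization, Public Assembly License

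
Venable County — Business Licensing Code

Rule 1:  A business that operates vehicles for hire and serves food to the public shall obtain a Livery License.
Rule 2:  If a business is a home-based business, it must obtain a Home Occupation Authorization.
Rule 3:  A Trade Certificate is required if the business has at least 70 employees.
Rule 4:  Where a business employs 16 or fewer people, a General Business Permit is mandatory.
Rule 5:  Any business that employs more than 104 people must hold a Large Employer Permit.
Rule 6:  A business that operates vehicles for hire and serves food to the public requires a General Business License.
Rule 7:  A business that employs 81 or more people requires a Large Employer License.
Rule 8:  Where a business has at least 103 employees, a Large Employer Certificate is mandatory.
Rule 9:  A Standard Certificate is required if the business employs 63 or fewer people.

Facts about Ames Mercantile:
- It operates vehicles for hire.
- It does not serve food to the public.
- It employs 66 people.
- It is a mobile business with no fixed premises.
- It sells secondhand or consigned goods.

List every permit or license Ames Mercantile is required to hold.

Rule 1: operates vehicles for hire; does not serve food to the public → Livery License not required.
Rule 2: is a mobile business with no fixed premises (not: is a home-based business) → Home Occupation Authorization not required.
Rule 3: employees 66 < 70 → Trade Certificate not required.
Rule 4: employees 66 > 16 → General Business Permit not required.
Rule 5: employees 66 ≤ 104 → Large Employer Permit not required.
Rule 6: operates vehicles for hire; does not serve food to the public → General Business License not required.
Rule 7: employees 66 < 81 → Large Employer License not required.
Rule 8: employees 66 < 103 → Large Employer Certificate not required.
Rule 9: employees 66 > 63 → Standard Certificate not required.

None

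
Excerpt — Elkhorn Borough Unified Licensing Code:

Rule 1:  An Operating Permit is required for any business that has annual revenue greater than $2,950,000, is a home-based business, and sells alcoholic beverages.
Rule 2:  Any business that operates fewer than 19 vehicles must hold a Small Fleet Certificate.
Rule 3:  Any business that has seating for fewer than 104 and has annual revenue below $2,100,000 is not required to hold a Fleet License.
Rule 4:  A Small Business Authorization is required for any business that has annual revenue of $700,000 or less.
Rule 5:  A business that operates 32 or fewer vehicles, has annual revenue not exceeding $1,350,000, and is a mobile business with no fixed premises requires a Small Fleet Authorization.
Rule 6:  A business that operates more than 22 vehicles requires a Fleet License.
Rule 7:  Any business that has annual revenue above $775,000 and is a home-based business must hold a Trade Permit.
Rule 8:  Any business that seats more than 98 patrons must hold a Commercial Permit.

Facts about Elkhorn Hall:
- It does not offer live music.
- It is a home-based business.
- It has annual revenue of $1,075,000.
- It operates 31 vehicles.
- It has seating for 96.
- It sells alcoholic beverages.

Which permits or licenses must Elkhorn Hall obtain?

Trade Permit

Rule 1: revenue $1,075,000 ≤ $2,950,000; is a home-based business; sells alcoholic beverages → Operating Permit not required.
Rule 2: vehicles 31 ≥ 19 → Small Fleet Certificate not required.
Rule 3: seating 96 < 104; revenue $1,075,000 < $2,100,000 → exempt from Fleet License.
Rule 4: revenue $1,075,000 > $700,000 → Small Business Authorization not required.
Rule 5: vehicles 31 ≤ 32; revenue $1,075,000 ≤ $1,350,000; is a home-based business (not: is a mobile business with no fixed premises) → Small Fleet Authorization not required.
Rule 6: vehicles 31 > 22 → Fleet License required.
Rule 7: revenue $1,075,000 > $775,000; is a home-based business → Trade Permit required.
Rule 8: seating 96 ≤ 98 → Commercial Permit not required.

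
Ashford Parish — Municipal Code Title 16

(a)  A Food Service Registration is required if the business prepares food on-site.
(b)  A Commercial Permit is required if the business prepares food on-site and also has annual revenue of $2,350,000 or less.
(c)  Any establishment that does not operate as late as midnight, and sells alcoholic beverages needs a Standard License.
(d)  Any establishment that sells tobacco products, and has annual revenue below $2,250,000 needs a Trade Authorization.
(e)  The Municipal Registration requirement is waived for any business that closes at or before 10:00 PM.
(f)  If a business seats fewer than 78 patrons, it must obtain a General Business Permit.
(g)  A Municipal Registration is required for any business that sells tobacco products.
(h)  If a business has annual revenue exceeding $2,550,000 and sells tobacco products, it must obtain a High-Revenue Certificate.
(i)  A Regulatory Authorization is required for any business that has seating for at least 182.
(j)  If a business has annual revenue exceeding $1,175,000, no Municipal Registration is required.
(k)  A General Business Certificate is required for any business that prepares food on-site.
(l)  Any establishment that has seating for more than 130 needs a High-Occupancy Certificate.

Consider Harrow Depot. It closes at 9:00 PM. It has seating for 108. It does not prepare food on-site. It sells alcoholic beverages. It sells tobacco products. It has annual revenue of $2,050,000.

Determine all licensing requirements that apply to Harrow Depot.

(a) does not prepare food on-site → Food Service Registration not required.
(b) does not prepare food on-site; revenue $2,050,000 ≤ $2,350,000 → Commercial Permit not required.
(c) closes 9:00 PM, at/before midnight; sells alcoholic beverages → Standard License required.
(d) sells tobacco products; revenue $2,050,000 < $2,250,000 → Trade Authorization required.
(e) closes 9:00 PM, at/before 10:00 PM → exempt from Municipal Registration.
(f) seating 108 ≥ 78 → General Business Permit not required.
(g) sells tobacco products → Municipal Registration required.
(h) revenue $2,050,000 ≤ $2,550,000; sells tobacco products → High-Revenue Certificate not required.
(i) seating 108 < 182 → Regulatory Authorization not required.
(j) revenue $2,050,000 > $1,175,000 → exempt from Municipal Registration.
(k) does not prepare food on-site → General Business Certificate not required.
(l) seating 108 ≤ 130 → High-Occupancy Certificate not required.

Standard License, Trade Authorization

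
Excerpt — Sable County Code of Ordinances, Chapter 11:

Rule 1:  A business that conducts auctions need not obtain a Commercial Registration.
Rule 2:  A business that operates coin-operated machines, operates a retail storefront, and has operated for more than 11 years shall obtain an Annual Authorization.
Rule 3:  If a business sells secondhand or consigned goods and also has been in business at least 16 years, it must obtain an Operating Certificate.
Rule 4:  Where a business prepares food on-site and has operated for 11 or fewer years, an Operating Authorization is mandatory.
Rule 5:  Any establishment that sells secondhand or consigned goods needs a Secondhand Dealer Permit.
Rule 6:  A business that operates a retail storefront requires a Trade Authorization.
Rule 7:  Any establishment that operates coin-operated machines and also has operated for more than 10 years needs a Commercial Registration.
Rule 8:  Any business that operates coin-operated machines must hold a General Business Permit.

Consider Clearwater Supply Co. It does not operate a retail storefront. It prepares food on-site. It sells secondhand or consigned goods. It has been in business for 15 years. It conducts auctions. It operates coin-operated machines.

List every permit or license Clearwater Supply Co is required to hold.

General Business Permit, Secondhand Dealer Permit

Rule 1: conducts auctions → exempt from Commercial Registration.
Rule 2: operates coin-operated machines; does not operate a retail storefront; years in business 15 > 11 → Annual Authorization not required.
Rule 3: sells secondhand or consigned goods; years in business 15 < 16 → Operating Certificate not required.
Rule 4: prepares food on-site; years in business 15 > 11 → Operating Authorization not required.
Rule 5: sells secondhand or consigned goods → Secondhand Dealer Permit required.
Rule 6: does not operate a retail storefront → Trade Authorization not required.
Rule 7: operates coin-operated machines; years in business 15 > 10 → Commercial Registration required.
Rule 8: operates coin-operated machines → General Business Permit required.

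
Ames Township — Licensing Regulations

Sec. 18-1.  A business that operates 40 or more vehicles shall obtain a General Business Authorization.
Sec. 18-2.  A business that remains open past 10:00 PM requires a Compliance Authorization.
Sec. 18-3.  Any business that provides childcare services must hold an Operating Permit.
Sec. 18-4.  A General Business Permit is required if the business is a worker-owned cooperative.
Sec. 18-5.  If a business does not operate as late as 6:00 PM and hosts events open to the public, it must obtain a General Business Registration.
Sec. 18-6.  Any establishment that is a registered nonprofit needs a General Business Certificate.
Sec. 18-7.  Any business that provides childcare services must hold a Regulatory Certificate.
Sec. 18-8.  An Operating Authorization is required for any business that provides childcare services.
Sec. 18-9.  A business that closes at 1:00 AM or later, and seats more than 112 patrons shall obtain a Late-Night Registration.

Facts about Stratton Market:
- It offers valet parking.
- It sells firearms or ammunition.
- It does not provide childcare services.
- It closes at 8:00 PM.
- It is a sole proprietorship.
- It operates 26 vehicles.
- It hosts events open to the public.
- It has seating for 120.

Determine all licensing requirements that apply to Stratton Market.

None

Sec. 18-1. vehicles 26 < 40 → General Business Authorization not required.
Sec. 18-2. closes 8:00 PM, at/before 10:00 PM → Compliance Authorization not required.
Sec. 18-3. does not provide childcare services → Operating Permit not required.
Sec. 18-4. is a sole proprietorship (not: is a worker-owned cooperative) → General Business Permit not required.
Sec. 18-5. closes 8:00 PM, after 6:00 PM; hosts events open to the public → General Business Registration not required.
Sec. 18-6. is a sole proprietorship (not: is a registered nonprofit) → General Business Certificate not required.
Sec. 18-7. does not provide childcare services → Regulatory Certificate not required.
Sec. 18-8. does not provide childcare services → Operating Authorization not required.
Sec. 18-9. closes 8:00 PM, at/before 1:00 AM; seating 120 > 112 → Late-Night Registration not required.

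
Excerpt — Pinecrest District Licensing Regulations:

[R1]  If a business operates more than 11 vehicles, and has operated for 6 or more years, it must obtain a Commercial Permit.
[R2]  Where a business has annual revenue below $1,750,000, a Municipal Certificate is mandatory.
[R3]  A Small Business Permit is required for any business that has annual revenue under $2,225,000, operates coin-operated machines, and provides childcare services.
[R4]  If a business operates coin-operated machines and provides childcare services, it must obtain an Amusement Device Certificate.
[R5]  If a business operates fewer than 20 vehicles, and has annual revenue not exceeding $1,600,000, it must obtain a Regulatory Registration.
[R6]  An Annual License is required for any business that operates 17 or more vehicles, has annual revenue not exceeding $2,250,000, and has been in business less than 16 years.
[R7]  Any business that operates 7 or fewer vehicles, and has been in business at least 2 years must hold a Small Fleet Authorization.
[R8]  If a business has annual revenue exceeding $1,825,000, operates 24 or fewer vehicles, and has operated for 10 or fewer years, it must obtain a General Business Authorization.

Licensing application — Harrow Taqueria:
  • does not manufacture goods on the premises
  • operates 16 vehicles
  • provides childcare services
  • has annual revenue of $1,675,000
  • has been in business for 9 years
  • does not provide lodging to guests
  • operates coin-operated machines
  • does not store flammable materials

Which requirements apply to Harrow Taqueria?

[R1] vehicles 16 > 11; years in business 9 ≥ 6 → Commercial Permit required.
[R2] revenue $1,675,000 < $1,750,000 → Municipal Certificate required.
[R3] revenue $1,675,000 < $2,225,000; operates coin-operated machines; provides childcare services → Small Business Permit required.
[R4] operates coin-operated machines; provides childcare services → Amusement Device Certificate required.
[R5] vehicles 16 < 20; revenue $1,675,000 > $1,600,000 → Regulatory Registration not required.
[R6] vehicles 16 < 17; revenue $1,675,000 ≤ $2,250,000; years in business 9 < 16 → Annual License not required.
[R7] vehicles 16 > 7; years in business 9 ≥ 2 → Small Fleet Authorization not required.
[R8] revenue $1,675,000 ≤ $1,825,000; vehicles 16 ≤ 24; years in business 9 ≤ 10 → General Business Authorization not required.

Amusement Device Certificate, Commercial Permit, Municipal Certificate, Small Business Permit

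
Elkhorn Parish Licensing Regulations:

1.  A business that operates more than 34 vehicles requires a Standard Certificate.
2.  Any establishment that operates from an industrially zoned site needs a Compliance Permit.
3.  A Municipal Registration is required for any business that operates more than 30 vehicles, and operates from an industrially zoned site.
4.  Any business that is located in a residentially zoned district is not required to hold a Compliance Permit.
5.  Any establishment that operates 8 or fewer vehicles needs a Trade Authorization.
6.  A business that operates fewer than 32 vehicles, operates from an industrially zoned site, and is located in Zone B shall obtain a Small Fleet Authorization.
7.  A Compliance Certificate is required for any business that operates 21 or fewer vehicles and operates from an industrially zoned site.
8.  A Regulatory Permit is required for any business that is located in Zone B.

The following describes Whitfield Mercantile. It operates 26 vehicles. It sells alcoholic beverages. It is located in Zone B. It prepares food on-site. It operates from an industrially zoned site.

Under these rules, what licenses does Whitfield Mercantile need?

1. vehicles 26 ≤ 34 → Standard Certificate not required.
2. operates from an industrially zoned site → Compliance Permit required.
3. vehicles 26 ≤ 30; operates from an industrially zoned site → Municipal Registration not required.
4. is located in Zone B (not: is located in a residentially zoned district) → Compliance Permit exemption does not apply.
5. vehicles 26 > 8 → Trade Authorization not required.
6. vehicles 26 < 32; operates from an industrially zoned site; is located in Zone B → Small Fleet Authorization required.
7. vehicles 26 > 21; operates from an industrially zoned site → Compliance Certificate not required.
8. is located in Zone B → Regulatory Permit required.

Compliance Permit, Regulatory Permit, Small Fleet Authorization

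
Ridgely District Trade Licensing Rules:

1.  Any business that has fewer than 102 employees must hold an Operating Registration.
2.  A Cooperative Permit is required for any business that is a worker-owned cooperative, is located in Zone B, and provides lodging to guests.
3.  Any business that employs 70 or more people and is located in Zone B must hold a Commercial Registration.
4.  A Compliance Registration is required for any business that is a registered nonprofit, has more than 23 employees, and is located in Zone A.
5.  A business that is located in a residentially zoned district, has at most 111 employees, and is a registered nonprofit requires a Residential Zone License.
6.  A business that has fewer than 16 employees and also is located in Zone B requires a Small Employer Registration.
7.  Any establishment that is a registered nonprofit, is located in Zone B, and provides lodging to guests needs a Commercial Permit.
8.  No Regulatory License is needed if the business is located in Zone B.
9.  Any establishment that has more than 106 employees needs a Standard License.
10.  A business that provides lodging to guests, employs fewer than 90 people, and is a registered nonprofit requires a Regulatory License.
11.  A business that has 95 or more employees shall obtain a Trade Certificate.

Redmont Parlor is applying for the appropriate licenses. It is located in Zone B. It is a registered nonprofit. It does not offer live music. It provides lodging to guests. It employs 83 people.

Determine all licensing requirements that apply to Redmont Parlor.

1. employees 83 < 102 → Operating Registration required.
2. is a registered nonprofit (not: is a worker-owned cooperative); is located in Zone B; provides lodging to guests → Cooperative Permit not required.
3. employees 83 ≥ 70; is located in Zone B → Commercial Registration required.
4. is a registered nonprofit; employees 83 > 23; is located in Zone B (not: is located in Zone A) → Compliance Registration not required.
5. is located in Zone B (not: is located in a residentially zoned district); employees 83 ≤ 111; is a registered nonprofit → Residential Zone License not required.
6. employees 83 ≥ 16; is located in Zone B → Small Employer Registration not required.
7. is a registered nonprofit; is located in Zone B; provides lodging to guests → Commercial Permit required.
8. is located in Zone B → exempt from Regulatory License.
9. employees 83 ≤ 106 → Standard License not required.
10. provides lodging to guests; employees 83 < 90; is a registered nonprofit → Regulatory License required.
11. employees 83 < 95 → Trade Certificate not required.

Commercial Permit, Commercial Registration, Operating Registration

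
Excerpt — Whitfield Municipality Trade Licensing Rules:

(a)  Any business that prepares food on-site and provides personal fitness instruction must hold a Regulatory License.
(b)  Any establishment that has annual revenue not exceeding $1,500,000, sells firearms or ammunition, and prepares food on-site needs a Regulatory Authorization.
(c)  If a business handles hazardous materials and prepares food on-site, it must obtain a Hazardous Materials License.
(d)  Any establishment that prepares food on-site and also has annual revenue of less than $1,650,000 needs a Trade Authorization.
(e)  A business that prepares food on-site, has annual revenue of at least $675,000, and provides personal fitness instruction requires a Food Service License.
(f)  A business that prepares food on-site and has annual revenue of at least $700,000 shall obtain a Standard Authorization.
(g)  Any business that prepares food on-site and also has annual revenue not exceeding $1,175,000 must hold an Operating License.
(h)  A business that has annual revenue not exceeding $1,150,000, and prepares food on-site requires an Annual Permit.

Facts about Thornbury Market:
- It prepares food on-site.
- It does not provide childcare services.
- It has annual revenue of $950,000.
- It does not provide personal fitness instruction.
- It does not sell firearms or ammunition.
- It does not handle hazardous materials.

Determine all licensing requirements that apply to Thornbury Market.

(a) prepares food on-site; does not provide personal fitness instruction → Regulatory License not required.
(b) revenue $950,000 ≤ $1,500,000; does not sell firearms or ammunition; prepares food on-site → Regulatory Authorization not required.
(c) does not handle hazardous materials; prepares food on-site → Hazardous Materials License not required.
(d) prepares food on-site; revenue $950,000 < $1,650,000 → Trade Authorization required.
(e) prepares food on-site; revenue $950,000 ≥ $675,000; does not provide personal fitness instruction → Food Service License not required.
(f) prepares food on-site; revenue $950,000 ≥ $700,000 → Standard Authorization required.
(g) prepares food on-site; revenue $950,000 ≤ $1,175,000 → Operating License required.
(h) revenue $950,000 ≤ $1,150,000; prepares food on-site → Annual Permit required.

Annual Permit, Operating License, Standard Authorization, Trade Authorization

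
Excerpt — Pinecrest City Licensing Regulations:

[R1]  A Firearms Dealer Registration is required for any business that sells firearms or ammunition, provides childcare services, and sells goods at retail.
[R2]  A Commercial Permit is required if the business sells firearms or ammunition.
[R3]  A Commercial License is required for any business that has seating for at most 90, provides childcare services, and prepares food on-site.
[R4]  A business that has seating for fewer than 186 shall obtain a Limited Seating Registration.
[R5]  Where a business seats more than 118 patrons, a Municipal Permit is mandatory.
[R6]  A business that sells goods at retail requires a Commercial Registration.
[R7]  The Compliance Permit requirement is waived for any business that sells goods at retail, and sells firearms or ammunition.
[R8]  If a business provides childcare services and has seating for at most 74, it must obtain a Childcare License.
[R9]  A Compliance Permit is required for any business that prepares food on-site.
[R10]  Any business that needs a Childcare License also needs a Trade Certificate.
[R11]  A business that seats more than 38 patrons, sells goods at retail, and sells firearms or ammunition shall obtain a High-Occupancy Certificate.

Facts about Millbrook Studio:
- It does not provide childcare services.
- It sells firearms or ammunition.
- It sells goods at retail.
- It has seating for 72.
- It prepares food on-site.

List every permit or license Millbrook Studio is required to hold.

[R1] sells firearms or ammunition; does not provide childcare services; sells goods at retail → Firearms Dealer Registration not required.
[R2] sells firearms or ammunition → Commercial Permit required.
[R3] seating 72 ≤ 90; does not provide childcare services; prepares food on-site → Commercial License not required.
[R4] seating 72 < 186 → Limited Seating Registration required.
[R5] seating 72 ≤ 118 → Municipal Permit not required.
[R6] sells goods at retail → Commercial Registration required.
[R7] sells goods at retail; sells firearms or ammunition → exempt from Compliance Permit.
[R8] does not provide childcare services; seating 72 ≤ 74 → Childcare License not required.
[R9] prepares food on-site → Compliance Permit required.
[R10] Childcare License is not required → no effect.
[R11] seating 72 > 38; sells goods at retail; sells firearms or ammunition → High-Occupancy Certificate required.

Commercial Permit, Commercial Registration, High-Occupancy Certificate, Limited Seating Registration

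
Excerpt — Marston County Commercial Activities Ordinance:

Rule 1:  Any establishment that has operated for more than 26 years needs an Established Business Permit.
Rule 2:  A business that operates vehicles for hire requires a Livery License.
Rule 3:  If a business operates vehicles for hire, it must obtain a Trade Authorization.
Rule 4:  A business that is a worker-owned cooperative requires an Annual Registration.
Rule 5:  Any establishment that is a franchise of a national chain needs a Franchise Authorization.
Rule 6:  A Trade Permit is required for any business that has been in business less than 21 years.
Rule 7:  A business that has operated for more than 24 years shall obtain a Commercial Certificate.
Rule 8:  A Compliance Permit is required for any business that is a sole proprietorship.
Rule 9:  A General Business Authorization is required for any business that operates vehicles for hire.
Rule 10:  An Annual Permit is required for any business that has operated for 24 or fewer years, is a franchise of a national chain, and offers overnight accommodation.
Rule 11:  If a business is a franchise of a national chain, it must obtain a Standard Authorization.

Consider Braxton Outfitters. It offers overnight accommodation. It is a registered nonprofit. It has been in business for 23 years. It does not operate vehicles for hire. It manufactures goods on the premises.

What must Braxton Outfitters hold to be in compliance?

Rule 1: years in business 23 ≤ 26 → Established Business Permit not required.
Rule 2: does not operate vehicles for hire → Livery License not required.
Rule 3: does not operate vehicles for hire → Trade Authorization not required.
Rule 4: is a registered nonprofit (not: is a worker-owned cooperative) → Annual Registration not required.
Rule 5: is a registered nonprofit (not: is a franchise of a national chain) → Franchise Authorization not required.
Rule 6: years in business 23 ≥ 21 → Trade Permit not required.
Rule 7: years in business 23 ≤ 24 → Commercial Certificate not required.
Rule 8: is a registered nonprofit (not: is a sole proprietorship) → Compliance Permit not required.
Rule 9: does not operate vehicles for hire → General Business Authorization not required.
Rule 10: years in business 23 ≤ 24; is a registered nonprofit (not: is a franchise of a national chain); offers overnight accommodation → Annual Permit not required.
Rule 11: is a registered nonprofit (not: is a franchise of a national chain) → Standard Authorization not required.

None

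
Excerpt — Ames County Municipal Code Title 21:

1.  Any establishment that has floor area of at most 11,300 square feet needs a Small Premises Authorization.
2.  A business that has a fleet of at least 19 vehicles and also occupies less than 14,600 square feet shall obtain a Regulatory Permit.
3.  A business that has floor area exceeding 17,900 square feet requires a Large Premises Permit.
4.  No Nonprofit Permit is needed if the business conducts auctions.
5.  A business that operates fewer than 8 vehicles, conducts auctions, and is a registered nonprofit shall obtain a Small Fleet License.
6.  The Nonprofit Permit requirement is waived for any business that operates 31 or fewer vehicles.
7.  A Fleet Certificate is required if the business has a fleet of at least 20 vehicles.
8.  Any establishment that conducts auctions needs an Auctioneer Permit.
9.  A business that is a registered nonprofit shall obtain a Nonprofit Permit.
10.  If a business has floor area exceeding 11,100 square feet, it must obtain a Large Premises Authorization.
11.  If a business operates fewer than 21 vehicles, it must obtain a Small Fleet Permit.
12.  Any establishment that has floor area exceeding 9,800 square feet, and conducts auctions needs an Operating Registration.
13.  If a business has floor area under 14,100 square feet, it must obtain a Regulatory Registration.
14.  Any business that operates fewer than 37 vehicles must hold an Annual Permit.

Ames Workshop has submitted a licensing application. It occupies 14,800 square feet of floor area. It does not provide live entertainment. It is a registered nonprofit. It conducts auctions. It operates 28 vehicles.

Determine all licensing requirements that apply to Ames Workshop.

Annual Permit, Auctioneer Permit, Fleet Certificate, Large Premises Authorization, Operating Registration

1. floor area 14,800 square feet > 11,300 square feet → Small Premises Authorization not required.
2. vehicles 28 ≥ 19; floor area 14,800 square feet ≥ 14,600 square feet → Regulatory Permit not required.
3. floor area 14,800 square feet ≤ 17,900 square feet → Large Premises Permit not required.
4. conducts auctions → exempt from Nonprofit Permit.
5. vehicles 28 ≥ 8; conducts auctions; is a registered nonprofit → Small Fleet License not required.
6. vehicles 28 ≤ 31 → exempt from Nonprofit Permit.
7. vehicles 28 ≥ 20 → Fleet Certificate required.
8. conducts auctions → Auctioneer Permit required.
9. is a registered nonprofit → Nonprofit Permit required.
10. floor area 14,800 square feet > 11,100 square feet → Large Premises Authorization required.
11. vehicles 28 ≥ 21 → Small Fleet Permit not required.
12. floor area 14,800 square feet > 9,800 square feet; conducts auctions → Operating Registration required.
13. floor area 14,800 square feet ≥ 14,100 square feet → Regulatory Registration not required.
14. vehicles 28 < 37 → Annual Permit required.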